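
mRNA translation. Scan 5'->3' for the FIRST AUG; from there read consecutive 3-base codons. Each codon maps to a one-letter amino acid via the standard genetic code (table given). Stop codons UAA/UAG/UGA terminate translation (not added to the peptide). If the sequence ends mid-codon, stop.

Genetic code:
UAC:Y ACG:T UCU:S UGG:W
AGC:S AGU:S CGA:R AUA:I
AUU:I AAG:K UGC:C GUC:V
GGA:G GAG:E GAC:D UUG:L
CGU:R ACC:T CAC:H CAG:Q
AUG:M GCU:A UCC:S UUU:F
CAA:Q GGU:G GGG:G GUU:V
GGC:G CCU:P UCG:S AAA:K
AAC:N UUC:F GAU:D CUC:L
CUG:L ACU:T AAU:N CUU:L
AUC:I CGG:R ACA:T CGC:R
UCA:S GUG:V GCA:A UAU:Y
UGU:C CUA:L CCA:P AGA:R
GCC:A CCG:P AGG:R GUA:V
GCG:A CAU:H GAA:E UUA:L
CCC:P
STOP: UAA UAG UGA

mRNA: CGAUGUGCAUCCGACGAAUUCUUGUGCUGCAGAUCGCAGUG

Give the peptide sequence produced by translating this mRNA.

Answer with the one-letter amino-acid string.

Answer: MCIRRILVLQIAV

Derivation:
start AUG at pos 2
pos 2: AUG -> M; peptide=M
pos 5: UGC -> C; peptide=MC
pos 8: AUC -> I; peptide=MCI
pos 11: CGA -> R; peptide=MCIR
pos 14: CGA -> R; peptide=MCIRR
pos 17: AUU -> I; peptide=MCIRRI
pos 20: CUU -> L; peptide=MCIRRIL
pos 23: GUG -> V; peptide=MCIRRILV
pos 26: CUG -> L; peptide=MCIRRILVL
pos 29: CAG -> Q; peptide=MCIRRILVLQ
pos 32: AUC -> I; peptide=MCIRRILVLQI
pos 35: GCA -> A; peptide=MCIRRILVLQIA
pos 38: GUG -> V; peptide=MCIRRILVLQIAV
pos 41: only 0 nt remain (<3), stop (end of mRNA)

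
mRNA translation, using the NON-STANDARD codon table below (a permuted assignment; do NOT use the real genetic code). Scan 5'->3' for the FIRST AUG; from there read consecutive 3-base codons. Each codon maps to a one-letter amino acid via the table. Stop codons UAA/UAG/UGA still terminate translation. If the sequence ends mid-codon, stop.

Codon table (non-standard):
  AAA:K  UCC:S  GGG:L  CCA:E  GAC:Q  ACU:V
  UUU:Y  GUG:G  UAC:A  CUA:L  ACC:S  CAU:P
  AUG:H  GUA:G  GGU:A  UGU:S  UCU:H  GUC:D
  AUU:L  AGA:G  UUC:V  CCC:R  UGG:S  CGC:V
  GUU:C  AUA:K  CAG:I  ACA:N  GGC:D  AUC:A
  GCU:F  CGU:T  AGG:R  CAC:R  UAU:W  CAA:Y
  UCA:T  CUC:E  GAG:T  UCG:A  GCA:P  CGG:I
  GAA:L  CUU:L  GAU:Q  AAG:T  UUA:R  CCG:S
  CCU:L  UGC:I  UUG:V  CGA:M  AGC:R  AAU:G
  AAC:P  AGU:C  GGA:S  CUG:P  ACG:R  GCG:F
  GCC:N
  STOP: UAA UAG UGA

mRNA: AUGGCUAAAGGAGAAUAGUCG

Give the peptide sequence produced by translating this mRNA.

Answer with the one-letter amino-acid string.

start AUG at pos 0
pos 0: AUG -> H; peptide=H
pos 3: GCU -> F; peptide=HF
pos 6: AAA -> K; peptide=HFK
pos 9: GGA -> S; peptide=HFKS
pos 12: GAA -> L; peptide=HFKSL
pos 15: UAG -> STOP

Answer: HFKSL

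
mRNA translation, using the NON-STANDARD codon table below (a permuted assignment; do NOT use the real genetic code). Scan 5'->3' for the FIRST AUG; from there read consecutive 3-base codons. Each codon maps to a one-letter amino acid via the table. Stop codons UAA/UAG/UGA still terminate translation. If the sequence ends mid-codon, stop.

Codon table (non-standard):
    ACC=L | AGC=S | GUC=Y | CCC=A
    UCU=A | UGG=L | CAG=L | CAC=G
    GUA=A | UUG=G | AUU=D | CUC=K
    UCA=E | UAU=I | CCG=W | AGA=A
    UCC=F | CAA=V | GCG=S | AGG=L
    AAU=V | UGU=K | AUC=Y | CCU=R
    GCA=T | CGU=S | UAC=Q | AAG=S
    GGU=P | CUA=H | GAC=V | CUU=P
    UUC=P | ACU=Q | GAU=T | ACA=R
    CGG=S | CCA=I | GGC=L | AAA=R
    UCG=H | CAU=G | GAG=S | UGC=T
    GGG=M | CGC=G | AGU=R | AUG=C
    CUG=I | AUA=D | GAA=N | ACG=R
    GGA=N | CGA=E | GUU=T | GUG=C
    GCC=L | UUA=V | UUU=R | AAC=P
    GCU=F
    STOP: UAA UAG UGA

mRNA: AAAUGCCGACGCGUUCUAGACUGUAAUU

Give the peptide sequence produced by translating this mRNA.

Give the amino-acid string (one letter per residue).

Answer: CWRSAAI

Derivation:
start AUG at pos 2
pos 2: AUG -> C; peptide=C
pos 5: CCG -> W; peptide=CW
pos 8: ACG -> R; peptide=CWR
pos 11: CGU -> S; peptide=CWRS
pos 14: UCU -> A; peptide=CWRSA
pos 17: AGA -> A; peptide=CWRSAA
pos 20: CUG -> I; peptide=CWRSAAI
pos 23: UAA -> STOP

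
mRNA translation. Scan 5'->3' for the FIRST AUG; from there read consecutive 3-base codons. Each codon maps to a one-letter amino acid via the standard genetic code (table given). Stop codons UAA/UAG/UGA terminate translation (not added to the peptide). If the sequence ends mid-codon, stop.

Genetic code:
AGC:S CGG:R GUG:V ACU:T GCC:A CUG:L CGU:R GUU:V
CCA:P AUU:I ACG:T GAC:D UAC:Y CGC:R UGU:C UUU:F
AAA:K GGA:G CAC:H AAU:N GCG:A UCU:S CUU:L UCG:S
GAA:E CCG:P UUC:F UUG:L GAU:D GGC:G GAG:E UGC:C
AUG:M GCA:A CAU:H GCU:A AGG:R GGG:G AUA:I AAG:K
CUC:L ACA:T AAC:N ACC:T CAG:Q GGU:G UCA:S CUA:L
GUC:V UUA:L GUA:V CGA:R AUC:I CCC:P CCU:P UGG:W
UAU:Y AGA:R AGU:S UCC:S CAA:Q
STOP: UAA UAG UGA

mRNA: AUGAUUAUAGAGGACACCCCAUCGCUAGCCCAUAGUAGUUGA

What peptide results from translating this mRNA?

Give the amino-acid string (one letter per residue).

Answer: MIIEDTPSLAHSS

Derivation:
start AUG at pos 0
pos 0: AUG -> M; peptide=M
pos 3: AUU -> I; peptide=MI
pos 6: AUA -> I; peptide=MII
pos 9: GAG -> E; peptide=MIIE
pos 12: GAC -> D; peptide=MIIED
pos 15: ACC -> T; peptide=MIIEDT
pos 18: CCA -> P; peptide=MIIEDTP
pos 21: UCG -> S; peptide=MIIEDTPS
pos 24: CUA -> L; peptide=MIIEDTPSL
pos 27: GCC -> A; peptide=MIIEDTPSLA
pos 30: CAU -> H; peptide=MIIEDTPSLAH
pos 33: AGU -> S; peptide=MIIEDTPSLAHS
pos 36: AGU -> S; peptide=MIIEDTPSLAHSS
pos 39: UGA -> STOP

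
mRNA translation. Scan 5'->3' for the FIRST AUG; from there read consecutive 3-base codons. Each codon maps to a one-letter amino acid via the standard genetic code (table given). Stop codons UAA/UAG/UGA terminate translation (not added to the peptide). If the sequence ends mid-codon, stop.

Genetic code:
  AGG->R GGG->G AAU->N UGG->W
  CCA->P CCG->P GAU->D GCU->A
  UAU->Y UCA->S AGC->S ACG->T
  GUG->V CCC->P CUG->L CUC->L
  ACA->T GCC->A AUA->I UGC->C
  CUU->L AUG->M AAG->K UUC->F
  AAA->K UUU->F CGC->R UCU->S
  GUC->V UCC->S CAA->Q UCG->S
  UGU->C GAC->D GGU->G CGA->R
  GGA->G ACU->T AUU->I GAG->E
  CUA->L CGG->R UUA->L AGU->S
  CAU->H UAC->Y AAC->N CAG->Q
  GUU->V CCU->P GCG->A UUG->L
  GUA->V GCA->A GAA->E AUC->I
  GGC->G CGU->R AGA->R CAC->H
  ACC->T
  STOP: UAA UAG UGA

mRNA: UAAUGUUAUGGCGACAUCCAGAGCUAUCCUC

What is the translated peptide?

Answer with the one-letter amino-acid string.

start AUG at pos 2
pos 2: AUG -> M; peptide=M
pos 5: UUA -> L; peptide=ML
pos 8: UGG -> W; peptide=MLW
pos 11: CGA -> R; peptide=MLWR
pos 14: CAU -> H; peptide=MLWRH
pos 17: CCA -> P; peptide=MLWRHP
pos 20: GAG -> E; peptide=MLWRHPE
pos 23: CUA -> L; peptide=MLWRHPEL
pos 26: UCC -> S; peptide=MLWRHPELS
pos 29: only 2 nt remain (<3), stop (end of mRNA)

Answer: MLWRHPELS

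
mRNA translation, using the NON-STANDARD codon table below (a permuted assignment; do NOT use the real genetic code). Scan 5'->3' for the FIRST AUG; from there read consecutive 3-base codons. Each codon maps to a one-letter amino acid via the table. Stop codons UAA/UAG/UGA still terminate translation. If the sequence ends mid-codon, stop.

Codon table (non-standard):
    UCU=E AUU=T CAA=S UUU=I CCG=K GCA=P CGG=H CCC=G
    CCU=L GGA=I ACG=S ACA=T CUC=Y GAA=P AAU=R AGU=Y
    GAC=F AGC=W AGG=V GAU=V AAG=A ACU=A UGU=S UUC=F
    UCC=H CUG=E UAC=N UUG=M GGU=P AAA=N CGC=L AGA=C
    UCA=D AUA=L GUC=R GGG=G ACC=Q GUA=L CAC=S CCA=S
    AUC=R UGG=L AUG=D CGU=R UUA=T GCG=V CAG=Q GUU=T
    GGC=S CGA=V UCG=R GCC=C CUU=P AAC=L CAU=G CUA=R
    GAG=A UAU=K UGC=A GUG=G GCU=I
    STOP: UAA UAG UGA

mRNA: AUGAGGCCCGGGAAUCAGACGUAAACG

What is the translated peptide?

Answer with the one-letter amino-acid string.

Answer: DVGGRQS

Derivation:
start AUG at pos 0
pos 0: AUG -> D; peptide=D
pos 3: AGG -> V; peptide=DV
pos 6: CCC -> G; peptide=DVG
pos 9: GGG -> G; peptide=DVGG
pos 12: AAU -> R; peptide=DVGGR
pos 15: CAG -> Q; peptide=DVGGRQ
pos 18: ACG -> S; peptide=DVGGRQS
pos 21: UAA -> STOP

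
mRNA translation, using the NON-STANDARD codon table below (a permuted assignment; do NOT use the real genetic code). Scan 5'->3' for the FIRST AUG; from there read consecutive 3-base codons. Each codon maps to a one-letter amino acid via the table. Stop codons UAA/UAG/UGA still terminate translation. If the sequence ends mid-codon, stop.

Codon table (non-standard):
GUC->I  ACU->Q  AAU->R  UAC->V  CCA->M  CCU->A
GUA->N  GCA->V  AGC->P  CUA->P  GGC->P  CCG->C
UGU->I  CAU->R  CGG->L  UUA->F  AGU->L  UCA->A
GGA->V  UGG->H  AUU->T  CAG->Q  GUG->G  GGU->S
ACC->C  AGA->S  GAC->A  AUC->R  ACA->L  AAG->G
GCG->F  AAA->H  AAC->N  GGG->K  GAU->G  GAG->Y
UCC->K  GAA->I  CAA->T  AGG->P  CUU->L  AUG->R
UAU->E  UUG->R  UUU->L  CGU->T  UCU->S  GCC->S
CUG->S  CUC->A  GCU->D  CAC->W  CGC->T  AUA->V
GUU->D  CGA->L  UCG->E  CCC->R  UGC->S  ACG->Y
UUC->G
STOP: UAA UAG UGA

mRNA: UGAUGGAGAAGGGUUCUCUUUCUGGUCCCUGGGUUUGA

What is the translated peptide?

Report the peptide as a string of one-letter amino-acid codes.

start AUG at pos 2
pos 2: AUG -> R; peptide=R
pos 5: GAG -> Y; peptide=RY
pos 8: AAG -> G; peptide=RYG
pos 11: GGU -> S; peptide=RYGS
pos 14: UCU -> S; peptide=RYGSS
pos 17: CUU -> L; peptide=RYGSSL
pos 20: UCU -> S; peptide=RYGSSLS
pos 23: GGU -> S; peptide=RYGSSLSS
pos 26: CCC -> R; peptide=RYGSSLSSR
pos 29: UGG -> H; peptide=RYGSSLSSRH
pos 32: GUU -> D; peptide=RYGSSLSSRHD
pos 35: UGA -> STOP

Answer: RYGSSLSSRHD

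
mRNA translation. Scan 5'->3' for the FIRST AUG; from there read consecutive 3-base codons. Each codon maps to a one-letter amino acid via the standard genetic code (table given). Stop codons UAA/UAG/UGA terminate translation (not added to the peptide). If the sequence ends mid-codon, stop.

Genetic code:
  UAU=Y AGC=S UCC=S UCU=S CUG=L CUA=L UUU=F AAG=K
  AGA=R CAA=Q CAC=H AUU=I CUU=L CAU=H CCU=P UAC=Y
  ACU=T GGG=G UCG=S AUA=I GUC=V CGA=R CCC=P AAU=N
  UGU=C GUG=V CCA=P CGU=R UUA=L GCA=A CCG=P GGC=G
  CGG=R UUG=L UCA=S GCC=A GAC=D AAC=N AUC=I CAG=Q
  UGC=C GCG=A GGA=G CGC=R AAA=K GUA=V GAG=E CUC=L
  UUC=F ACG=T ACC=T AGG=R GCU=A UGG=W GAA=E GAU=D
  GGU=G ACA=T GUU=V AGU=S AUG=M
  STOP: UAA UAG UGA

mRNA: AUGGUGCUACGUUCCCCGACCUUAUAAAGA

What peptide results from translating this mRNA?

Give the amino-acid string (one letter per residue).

start AUG at pos 0
pos 0: AUG -> M; peptide=M
pos 3: GUG -> V; peptide=MV
pos 6: CUA -> L; peptide=MVL
pos 9: CGU -> R; peptide=MVLR
pos 12: UCC -> S; peptide=MVLRS
pos 15: CCG -> P; peptide=MVLRSP
pos 18: ACC -> T; peptide=MVLRSPT
pos 21: UUA -> L; peptide=MVLRSPTL
pos 24: UAA -> STOP

Answer: MVLRSPTL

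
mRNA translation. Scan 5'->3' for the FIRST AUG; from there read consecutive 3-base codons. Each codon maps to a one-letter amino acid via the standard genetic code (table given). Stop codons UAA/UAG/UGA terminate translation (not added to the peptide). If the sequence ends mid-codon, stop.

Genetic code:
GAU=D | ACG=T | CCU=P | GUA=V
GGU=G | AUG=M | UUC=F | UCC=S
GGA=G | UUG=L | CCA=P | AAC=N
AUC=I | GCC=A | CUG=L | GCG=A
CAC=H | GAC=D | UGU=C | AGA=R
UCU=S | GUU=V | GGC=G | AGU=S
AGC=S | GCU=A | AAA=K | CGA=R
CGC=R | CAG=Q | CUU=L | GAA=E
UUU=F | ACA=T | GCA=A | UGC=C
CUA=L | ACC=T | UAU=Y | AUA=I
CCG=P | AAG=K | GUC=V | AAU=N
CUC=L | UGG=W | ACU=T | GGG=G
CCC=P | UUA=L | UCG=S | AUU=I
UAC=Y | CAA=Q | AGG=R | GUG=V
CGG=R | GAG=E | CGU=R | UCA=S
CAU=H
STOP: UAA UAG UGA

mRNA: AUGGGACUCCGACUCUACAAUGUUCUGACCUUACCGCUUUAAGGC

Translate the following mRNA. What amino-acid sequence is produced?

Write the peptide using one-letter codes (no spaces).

Answer: MGLRLYNVLTLPL

Derivation:
start AUG at pos 0
pos 0: AUG -> M; peptide=M
pos 3: GGA -> G; peptide=MG
pos 6: CUC -> L; peptide=MGL
pos 9: CGA -> R; peptide=MGLR
pos 12: CUC -> L; peptide=MGLRL
pos 15: UAC -> Y; peptide=MGLRLY
pos 18: AAU -> N; peptide=MGLRLYN
pos 21: GUU -> V; peptide=MGLRLYNV
pos 24: CUG -> L; peptide=MGLRLYNVL
pos 27: ACC -> T; peptide=MGLRLYNVLT
pos 30: UUA -> L; peptide=MGLRLYNVLTL
pos 33: CCG -> P; peptide=MGLRLYNVLTLP
pos 36: CUU -> L; peptide=MGLRLYNVLTLPL
pos 39: UAA -> STOP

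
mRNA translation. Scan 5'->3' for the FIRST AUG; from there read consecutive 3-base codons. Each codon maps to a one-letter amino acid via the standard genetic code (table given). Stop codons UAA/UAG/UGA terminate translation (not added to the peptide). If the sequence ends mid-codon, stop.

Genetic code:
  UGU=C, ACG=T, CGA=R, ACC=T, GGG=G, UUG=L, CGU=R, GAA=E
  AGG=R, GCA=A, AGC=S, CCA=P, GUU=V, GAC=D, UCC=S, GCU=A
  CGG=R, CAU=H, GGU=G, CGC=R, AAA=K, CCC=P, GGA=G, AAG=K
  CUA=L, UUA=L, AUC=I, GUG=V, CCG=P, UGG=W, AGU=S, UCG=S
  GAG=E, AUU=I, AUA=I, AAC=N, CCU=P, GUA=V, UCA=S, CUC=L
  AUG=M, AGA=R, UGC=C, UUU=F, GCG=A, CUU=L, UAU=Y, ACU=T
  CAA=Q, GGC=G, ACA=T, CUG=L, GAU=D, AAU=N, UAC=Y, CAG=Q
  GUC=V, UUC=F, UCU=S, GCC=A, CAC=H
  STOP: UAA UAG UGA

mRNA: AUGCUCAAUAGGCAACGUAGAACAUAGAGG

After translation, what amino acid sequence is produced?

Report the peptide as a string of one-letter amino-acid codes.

Answer: MLNRQRRT

Derivation:
start AUG at pos 0
pos 0: AUG -> M; peptide=M
pos 3: CUC -> L; peptide=ML
pos 6: AAU -> N; peptide=MLN
pos 9: AGG -> R; peptide=MLNR
pos 12: CAA -> Q; peptide=MLNRQ
pos 15: CGU -> R; peptide=MLNRQR
pos 18: AGA -> R; peptide=MLNRQRR
pos 21: ACA -> T; peptide=MLNRQRRT
pos 24: UAG -> STOP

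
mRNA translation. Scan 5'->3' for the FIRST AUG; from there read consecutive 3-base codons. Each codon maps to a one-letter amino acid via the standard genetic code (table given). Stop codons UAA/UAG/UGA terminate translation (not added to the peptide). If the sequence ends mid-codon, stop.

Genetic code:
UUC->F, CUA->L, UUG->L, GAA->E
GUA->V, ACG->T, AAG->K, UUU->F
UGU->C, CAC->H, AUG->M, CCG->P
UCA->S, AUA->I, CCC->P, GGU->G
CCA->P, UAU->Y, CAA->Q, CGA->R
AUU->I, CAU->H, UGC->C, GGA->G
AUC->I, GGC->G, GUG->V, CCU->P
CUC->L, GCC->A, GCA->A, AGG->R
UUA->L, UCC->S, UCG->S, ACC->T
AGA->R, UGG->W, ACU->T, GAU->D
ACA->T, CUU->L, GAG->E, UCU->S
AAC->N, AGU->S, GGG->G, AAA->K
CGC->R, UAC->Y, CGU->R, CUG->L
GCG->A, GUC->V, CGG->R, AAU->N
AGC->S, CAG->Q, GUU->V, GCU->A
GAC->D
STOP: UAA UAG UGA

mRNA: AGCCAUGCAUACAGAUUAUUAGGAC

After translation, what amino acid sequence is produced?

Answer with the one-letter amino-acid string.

start AUG at pos 4
pos 4: AUG -> M; peptide=M
pos 7: CAU -> H; peptide=MH
pos 10: ACA -> T; peptide=MHT
pos 13: GAU -> D; peptide=MHTD
pos 16: UAU -> Y; peptide=MHTDY
pos 19: UAG -> STOP

Answer: MHTDY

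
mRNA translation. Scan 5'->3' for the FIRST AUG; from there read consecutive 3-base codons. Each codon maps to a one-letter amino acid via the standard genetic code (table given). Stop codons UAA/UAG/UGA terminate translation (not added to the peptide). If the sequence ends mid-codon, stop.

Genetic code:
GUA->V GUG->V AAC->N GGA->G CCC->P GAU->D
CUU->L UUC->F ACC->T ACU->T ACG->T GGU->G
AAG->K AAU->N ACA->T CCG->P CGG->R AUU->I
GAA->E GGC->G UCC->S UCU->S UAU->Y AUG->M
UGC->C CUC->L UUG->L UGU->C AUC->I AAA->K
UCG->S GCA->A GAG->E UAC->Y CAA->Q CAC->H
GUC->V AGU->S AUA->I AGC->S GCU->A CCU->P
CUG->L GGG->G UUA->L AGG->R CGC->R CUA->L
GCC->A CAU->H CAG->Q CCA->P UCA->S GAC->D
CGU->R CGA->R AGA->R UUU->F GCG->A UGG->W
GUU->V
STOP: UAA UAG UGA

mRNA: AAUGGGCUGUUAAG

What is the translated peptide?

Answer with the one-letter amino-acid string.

start AUG at pos 1
pos 1: AUG -> M; peptide=M
pos 4: GGC -> G; peptide=MG
pos 7: UGU -> C; peptide=MGC
pos 10: UAA -> STOP

Answer: MGC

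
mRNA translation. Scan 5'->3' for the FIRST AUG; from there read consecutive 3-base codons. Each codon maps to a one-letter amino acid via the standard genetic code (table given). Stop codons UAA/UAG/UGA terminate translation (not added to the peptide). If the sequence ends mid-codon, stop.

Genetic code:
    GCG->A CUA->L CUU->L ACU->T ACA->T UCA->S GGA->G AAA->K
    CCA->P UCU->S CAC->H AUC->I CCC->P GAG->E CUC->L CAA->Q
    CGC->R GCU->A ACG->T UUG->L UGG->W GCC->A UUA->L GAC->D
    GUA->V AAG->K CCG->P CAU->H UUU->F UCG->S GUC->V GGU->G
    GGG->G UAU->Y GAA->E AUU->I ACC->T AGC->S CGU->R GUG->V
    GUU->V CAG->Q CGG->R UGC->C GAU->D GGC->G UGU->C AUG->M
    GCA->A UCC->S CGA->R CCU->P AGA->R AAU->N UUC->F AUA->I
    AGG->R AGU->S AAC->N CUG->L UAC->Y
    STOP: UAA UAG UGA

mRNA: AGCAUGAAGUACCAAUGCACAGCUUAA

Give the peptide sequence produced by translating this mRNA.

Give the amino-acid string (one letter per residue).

Answer: MKYQCTA

Derivation:
start AUG at pos 3
pos 3: AUG -> M; peptide=M
pos 6: AAG -> K; peptide=MK
pos 9: UAC -> Y; peptide=MKY
pos 12: CAA -> Q; peptide=MKYQ
pos 15: UGC -> C; peptide=MKYQC
pos 18: ACA -> T; peptide=MKYQCT
pos 21: GCU -> A; peptide=MKYQCTA
pos 24: UAA -> STOP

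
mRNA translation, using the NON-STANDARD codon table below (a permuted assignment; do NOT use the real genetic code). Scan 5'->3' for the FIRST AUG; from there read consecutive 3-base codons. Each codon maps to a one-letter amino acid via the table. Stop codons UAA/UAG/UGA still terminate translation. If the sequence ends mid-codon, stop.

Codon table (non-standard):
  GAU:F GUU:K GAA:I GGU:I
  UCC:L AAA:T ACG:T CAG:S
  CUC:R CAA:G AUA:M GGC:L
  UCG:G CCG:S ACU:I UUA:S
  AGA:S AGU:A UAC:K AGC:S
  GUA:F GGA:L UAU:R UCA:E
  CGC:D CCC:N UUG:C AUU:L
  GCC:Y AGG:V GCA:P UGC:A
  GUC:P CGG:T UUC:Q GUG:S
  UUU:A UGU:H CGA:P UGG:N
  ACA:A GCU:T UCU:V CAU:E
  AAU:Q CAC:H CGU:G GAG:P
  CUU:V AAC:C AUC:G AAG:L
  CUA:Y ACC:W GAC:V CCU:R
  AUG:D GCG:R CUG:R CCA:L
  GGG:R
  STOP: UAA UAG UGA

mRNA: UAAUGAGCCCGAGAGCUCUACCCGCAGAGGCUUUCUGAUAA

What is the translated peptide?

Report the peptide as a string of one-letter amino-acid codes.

Answer: DSSSTYNPPTQ

Derivation:
start AUG at pos 2
pos 2: AUG -> D; peptide=D
pos 5: AGC -> S; peptide=DS
pos 8: CCG -> S; peptide=DSS
pos 11: AGA -> S; peptide=DSSS
pos 14: GCU -> T; peptide=DSSST
pos 17: CUA -> Y; peptide=DSSSTY
pos 20: CCC -> N; peptide=DSSSTYN
pos 23: GCA -> P; peptide=DSSSTYNP
pos 26: GAG -> P; peptide=DSSSTYNPP
pos 29: GCU -> T; peptide=DSSSTYNPPT
pos 32: UUC -> Q; peptide=DSSSTYNPPTQ
pos 35: UGA -> STOP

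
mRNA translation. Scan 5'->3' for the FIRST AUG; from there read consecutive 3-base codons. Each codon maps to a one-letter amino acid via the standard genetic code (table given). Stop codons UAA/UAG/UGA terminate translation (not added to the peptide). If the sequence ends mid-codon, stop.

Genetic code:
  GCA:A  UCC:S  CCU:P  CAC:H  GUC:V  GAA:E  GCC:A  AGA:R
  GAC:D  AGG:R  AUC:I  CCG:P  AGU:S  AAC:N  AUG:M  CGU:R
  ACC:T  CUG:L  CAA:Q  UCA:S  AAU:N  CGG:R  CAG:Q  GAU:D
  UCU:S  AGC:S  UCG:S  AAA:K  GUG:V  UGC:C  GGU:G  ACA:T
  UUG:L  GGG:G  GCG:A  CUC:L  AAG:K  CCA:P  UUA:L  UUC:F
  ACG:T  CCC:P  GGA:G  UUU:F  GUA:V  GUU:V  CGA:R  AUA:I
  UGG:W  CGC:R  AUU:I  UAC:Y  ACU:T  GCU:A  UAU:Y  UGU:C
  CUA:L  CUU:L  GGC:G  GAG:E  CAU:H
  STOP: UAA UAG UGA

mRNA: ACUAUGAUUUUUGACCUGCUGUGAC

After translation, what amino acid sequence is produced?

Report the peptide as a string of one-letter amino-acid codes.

Answer: MIFDLL

Derivation:
start AUG at pos 3
pos 3: AUG -> M; peptide=M
pos 6: AUU -> I; peptide=MI
pos 9: UUU -> F; peptide=MIF
pos 12: GAC -> D; peptide=MIFD
pos 15: CUG -> L; peptide=MIFDL
pos 18: CUG -> L; peptide=MIFDLL
pos 21: UGA -> STOP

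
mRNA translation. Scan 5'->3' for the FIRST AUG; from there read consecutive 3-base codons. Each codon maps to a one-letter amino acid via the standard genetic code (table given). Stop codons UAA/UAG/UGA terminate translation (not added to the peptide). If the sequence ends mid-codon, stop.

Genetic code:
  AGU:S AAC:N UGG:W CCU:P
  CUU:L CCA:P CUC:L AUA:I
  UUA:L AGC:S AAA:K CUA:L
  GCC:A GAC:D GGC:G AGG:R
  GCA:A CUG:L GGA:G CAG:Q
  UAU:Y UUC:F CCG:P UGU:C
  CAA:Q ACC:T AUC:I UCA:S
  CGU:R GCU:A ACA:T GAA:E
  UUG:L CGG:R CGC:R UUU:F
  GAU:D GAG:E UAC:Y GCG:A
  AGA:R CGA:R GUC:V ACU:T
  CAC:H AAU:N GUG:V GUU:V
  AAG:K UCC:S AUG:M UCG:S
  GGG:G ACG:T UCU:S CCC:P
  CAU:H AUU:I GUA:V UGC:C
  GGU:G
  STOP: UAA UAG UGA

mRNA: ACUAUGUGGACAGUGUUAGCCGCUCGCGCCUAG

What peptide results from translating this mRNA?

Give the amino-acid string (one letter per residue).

start AUG at pos 3
pos 3: AUG -> M; peptide=M
pos 6: UGG -> W; peptide=MW
pos 9: ACA -> T; peptide=MWT
pos 12: GUG -> V; peptide=MWTV
pos 15: UUA -> L; peptide=MWTVL
pos 18: GCC -> A; peptide=MWTVLA
pos 21: GCU -> A; peptide=MWTVLAA
pos 24: CGC -> R; peptide=MWTVLAAR
pos 27: GCC -> A; peptide=MWTVLAARA
pos 30: UAG -> STOP

Answer: MWTVLAARA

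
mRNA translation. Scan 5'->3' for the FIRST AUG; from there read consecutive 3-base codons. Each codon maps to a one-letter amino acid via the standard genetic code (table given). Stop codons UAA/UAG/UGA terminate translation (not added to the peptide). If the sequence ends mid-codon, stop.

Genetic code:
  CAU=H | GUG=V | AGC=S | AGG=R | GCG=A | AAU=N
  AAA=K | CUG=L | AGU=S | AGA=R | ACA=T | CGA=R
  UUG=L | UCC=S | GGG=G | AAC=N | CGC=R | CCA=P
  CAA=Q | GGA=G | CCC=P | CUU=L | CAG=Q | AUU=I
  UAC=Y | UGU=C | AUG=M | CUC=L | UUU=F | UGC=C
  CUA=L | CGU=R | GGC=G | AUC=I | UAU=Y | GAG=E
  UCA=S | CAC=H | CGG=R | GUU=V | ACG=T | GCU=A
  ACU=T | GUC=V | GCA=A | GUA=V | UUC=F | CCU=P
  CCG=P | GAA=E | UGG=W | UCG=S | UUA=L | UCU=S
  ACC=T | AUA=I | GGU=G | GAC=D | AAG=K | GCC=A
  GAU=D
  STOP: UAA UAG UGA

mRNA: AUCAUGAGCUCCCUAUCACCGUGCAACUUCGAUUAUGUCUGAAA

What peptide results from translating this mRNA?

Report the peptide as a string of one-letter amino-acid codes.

start AUG at pos 3
pos 3: AUG -> M; peptide=M
pos 6: AGC -> S; peptide=MS
pos 9: UCC -> S; peptide=MSS
pos 12: CUA -> L; peptide=MSSL
pos 15: UCA -> S; peptide=MSSLS
pos 18: CCG -> P; peptide=MSSLSP
pos 21: UGC -> C; peptide=MSSLSPC
pos 24: AAC -> N; peptide=MSSLSPCN
pos 27: UUC -> F; peptide=MSSLSPCNF
pos 30: GAU -> D; peptide=MSSLSPCNFD
pos 33: UAU -> Y; peptide=MSSLSPCNFDY
pos 36: GUC -> V; peptide=MSSLSPCNFDYV
pos 39: UGA -> STOP

Answer: MSSLSPCNFDYV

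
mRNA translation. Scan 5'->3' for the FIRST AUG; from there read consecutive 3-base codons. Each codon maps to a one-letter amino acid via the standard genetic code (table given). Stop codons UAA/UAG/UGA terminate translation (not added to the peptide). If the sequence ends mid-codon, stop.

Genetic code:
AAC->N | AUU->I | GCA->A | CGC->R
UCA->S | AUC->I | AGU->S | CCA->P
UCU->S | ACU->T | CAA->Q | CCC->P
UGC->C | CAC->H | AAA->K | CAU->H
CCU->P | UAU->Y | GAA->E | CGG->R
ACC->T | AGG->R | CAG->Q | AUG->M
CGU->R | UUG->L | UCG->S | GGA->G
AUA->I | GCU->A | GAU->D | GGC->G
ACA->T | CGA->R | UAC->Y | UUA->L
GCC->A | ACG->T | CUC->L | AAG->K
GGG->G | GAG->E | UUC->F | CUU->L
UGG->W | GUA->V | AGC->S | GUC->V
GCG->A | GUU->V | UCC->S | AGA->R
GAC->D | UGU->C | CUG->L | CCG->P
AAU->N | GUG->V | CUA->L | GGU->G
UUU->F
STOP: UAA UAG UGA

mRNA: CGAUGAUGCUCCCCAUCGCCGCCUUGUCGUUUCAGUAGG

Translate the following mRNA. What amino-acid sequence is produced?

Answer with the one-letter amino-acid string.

Answer: MMLPIAALSFQ

Derivation:
start AUG at pos 2
pos 2: AUG -> M; peptide=M
pos 5: AUG -> M; peptide=MM
pos 8: CUC -> L; peptide=MML
pos 11: CCC -> P; peptide=MMLP
pos 14: AUC -> I; peptide=MMLPI
pos 17: GCC -> A; peptide=MMLPIA
pos 20: GCC -> A; peptide=MMLPIAA
pos 23: UUG -> L; peptide=MMLPIAAL
pos 26: UCG -> S; peptide=MMLPIAALS
pos 29: UUU -> F; peptide=MMLPIAALSF
pos 32: CAG -> Q; peptide=MMLPIAALSFQ
pos 35: UAG -> STOP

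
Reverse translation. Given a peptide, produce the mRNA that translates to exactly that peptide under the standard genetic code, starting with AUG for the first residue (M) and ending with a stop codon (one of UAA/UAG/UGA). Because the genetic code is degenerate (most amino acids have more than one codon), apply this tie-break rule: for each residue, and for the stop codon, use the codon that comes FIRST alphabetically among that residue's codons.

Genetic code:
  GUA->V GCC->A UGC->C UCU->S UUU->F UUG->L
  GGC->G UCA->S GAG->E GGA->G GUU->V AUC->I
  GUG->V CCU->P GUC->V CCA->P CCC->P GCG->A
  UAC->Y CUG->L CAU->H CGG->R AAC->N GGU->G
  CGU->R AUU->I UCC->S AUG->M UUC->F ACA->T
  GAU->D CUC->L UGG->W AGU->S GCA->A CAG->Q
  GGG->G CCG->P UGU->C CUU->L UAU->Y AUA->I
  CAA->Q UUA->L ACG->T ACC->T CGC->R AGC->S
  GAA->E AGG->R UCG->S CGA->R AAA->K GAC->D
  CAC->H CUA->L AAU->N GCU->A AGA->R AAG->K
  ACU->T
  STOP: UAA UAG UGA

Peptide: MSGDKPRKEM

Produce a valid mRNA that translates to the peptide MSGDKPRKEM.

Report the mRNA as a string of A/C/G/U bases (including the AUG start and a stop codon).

Answer: mRNA: AUGAGCGGAGACAAACCAAGAAAAGAAAUGUAA

Derivation:
residue 1: M -> AUG (start codon)
residue 2: S codons sorted = AGC,AGU,UCA,UCC,UCG,UCU -> pick first = AGC
residue 3: G codons sorted = GGA,GGC,GGG,GGU -> pick first = GGA
residue 4: D codons sorted = GAC,GAU -> pick first = GAC
residue 5: K codons sorted = AAA,AAG -> pick first = AAA
residue 6: P codons sorted = CCA,CCC,CCG,CCU -> pick first = CCA
residue 7: R codons sorted = AGA,AGG,CGA,CGC,CGG,CGU -> pick first = AGA
residue 8: K codons sorted = AAA,AAG -> pick first = AAA
residue 9: E codons sorted = GAA,GAG -> pick first = GAA
residue 10: M -> AUG (only codon)
terminator: stop codons sorted = UAA,UAG,UGA -> pick first = UAA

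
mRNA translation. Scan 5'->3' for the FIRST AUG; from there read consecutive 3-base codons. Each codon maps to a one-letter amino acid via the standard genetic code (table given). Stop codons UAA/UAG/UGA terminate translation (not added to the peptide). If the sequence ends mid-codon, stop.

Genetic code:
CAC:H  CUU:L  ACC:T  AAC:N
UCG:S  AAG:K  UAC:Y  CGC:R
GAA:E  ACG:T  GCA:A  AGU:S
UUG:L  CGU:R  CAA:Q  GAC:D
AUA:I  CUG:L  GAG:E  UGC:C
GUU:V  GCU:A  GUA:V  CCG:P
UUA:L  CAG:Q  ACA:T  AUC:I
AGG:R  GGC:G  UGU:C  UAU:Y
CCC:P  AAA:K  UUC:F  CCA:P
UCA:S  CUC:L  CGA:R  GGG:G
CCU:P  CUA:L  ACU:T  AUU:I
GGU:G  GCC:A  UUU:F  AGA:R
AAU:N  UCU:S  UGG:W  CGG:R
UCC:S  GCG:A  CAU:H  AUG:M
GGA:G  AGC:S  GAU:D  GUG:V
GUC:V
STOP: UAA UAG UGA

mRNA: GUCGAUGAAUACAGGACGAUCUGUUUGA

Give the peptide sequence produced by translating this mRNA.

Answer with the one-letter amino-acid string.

Answer: MNTGRSV

Derivation:
start AUG at pos 4
pos 4: AUG -> M; peptide=M
pos 7: AAU -> N; peptide=MN
pos 10: ACA -> T; peptide=MNT
pos 13: GGA -> G; peptide=MNTG
pos 16: CGA -> R; peptide=MNTGR
pos 19: UCU -> S; peptide=MNTGRS
pos 22: GUU -> V; peptide=MNTGRSV
pos 25: UGA -> STOP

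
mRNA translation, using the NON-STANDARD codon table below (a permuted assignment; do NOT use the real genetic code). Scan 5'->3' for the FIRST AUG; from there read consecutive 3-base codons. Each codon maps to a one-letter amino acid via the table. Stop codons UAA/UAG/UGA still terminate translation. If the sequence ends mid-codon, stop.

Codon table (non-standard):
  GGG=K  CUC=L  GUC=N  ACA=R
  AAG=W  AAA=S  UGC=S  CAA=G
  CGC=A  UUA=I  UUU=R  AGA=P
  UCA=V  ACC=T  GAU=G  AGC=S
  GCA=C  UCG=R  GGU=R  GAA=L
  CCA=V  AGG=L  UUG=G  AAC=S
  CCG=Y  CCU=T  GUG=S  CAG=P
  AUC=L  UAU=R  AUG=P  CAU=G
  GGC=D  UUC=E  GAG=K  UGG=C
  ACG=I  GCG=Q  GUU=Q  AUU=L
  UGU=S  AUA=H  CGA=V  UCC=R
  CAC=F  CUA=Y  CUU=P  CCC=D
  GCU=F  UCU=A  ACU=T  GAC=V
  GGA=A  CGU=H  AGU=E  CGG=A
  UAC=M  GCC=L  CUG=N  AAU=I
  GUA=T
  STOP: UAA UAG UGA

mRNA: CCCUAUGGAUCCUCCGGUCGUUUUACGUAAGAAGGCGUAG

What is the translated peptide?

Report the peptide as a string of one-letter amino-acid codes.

start AUG at pos 4
pos 4: AUG -> P; peptide=P
pos 7: GAU -> G; peptide=PG
pos 10: CCU -> T; peptide=PGT
pos 13: CCG -> Y; peptide=PGTY
pos 16: GUC -> N; peptide=PGTYN
pos 19: GUU -> Q; peptide=PGTYNQ
pos 22: UUA -> I; peptide=PGTYNQI
pos 25: CGU -> H; peptide=PGTYNQIH
pos 28: AAG -> W; peptide=PGTYNQIHW
pos 31: AAG -> W; peptide=PGTYNQIHWW
pos 34: GCG -> Q; peptide=PGTYNQIHWWQ
pos 37: UAG -> STOP

Answer: PGTYNQIHWWQ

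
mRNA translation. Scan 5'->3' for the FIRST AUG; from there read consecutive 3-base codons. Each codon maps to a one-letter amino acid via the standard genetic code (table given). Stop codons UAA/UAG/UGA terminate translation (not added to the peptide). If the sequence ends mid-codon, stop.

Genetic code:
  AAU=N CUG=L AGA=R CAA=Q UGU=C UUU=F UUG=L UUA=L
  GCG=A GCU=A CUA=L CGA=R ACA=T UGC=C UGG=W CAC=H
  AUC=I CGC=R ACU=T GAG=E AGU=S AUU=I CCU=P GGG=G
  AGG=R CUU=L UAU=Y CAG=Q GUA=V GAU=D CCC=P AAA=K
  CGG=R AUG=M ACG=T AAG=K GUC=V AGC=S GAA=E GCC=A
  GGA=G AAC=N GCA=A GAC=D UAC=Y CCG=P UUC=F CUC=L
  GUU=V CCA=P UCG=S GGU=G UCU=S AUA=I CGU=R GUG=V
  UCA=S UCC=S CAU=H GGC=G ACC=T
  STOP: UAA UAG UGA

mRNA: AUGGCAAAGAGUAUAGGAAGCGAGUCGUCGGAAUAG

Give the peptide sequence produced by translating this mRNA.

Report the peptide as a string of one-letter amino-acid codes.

Answer: MAKSIGSESSE

Derivation:
start AUG at pos 0
pos 0: AUG -> M; peptide=M
pos 3: GCA -> A; peptide=MA
pos 6: AAG -> K; peptide=MAK
pos 9: AGU -> S; peptide=MAKS
pos 12: AUA -> I; peptide=MAKSI
pos 15: GGA -> G; peptide=MAKSIG
pos 18: AGC -> S; peptide=MAKSIGS
pos 21: GAG -> E; peptide=MAKSIGSE
pos 24: UCG -> S; peptide=MAKSIGSES
pos 27: UCG -> S; peptide=MAKSIGSESS
pos 30: GAA -> E; peptide=MAKSIGSESSE
pos 33: UAG -> STOP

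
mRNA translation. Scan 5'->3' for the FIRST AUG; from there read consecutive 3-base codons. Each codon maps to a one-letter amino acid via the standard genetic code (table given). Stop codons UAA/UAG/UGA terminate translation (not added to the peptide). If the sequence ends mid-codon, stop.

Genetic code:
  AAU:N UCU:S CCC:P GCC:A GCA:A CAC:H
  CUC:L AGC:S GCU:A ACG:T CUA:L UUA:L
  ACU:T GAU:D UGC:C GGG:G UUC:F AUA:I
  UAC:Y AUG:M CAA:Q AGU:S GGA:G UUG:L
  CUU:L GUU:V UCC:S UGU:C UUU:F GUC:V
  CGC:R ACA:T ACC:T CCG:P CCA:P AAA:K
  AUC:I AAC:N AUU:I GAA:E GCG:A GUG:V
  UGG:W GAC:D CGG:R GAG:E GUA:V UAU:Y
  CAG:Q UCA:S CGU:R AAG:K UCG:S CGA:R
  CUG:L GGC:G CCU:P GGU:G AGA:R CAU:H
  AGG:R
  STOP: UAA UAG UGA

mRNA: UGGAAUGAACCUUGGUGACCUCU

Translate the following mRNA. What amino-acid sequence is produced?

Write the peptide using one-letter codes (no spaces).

Answer: MNLGDL

Derivation:
start AUG at pos 4
pos 4: AUG -> M; peptide=M
pos 7: AAC -> N; peptide=MN
pos 10: CUU -> L; peptide=MNL
pos 13: GGU -> G; peptide=MNLG
pos 16: GAC -> D; peptide=MNLGD
pos 19: CUC -> L; peptide=MNLGDL
pos 22: only 1 nt remain (<3), stop (end of mRNA)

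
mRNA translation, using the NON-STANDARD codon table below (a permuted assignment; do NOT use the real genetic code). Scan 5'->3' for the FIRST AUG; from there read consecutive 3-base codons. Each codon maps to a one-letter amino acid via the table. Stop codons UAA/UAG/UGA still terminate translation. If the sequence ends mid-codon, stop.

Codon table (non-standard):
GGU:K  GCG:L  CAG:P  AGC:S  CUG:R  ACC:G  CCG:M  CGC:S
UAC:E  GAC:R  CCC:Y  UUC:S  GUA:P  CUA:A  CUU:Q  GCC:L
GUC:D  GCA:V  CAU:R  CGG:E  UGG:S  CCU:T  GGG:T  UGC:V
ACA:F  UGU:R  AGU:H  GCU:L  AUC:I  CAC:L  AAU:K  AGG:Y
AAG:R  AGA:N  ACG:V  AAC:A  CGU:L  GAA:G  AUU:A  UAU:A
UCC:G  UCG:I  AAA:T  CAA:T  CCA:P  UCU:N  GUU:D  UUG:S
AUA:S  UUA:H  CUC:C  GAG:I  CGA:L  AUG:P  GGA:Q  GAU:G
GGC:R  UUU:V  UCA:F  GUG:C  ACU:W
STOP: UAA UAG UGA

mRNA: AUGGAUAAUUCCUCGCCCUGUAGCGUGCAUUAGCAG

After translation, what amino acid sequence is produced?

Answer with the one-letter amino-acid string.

Answer: PGKGIYRSCR

Derivation:
start AUG at pos 0
pos 0: AUG -> P; peptide=P
pos 3: GAU -> G; peptide=PG
pos 6: AAU -> K; peptide=PGK
pos 9: UCC -> G; peptide=PGKG
pos 12: UCG -> I; peptide=PGKGI
pos 15: CCC -> Y; peptide=PGKGIY
pos 18: UGU -> R; peptide=PGKGIYR
pos 21: AGC -> S; peptide=PGKGIYRS
pos 24: GUG -> C; peptide=PGKGIYRSC
pos 27: CAU -> R; peptide=PGKGIYRSCR
pos 30: UAG -> STOP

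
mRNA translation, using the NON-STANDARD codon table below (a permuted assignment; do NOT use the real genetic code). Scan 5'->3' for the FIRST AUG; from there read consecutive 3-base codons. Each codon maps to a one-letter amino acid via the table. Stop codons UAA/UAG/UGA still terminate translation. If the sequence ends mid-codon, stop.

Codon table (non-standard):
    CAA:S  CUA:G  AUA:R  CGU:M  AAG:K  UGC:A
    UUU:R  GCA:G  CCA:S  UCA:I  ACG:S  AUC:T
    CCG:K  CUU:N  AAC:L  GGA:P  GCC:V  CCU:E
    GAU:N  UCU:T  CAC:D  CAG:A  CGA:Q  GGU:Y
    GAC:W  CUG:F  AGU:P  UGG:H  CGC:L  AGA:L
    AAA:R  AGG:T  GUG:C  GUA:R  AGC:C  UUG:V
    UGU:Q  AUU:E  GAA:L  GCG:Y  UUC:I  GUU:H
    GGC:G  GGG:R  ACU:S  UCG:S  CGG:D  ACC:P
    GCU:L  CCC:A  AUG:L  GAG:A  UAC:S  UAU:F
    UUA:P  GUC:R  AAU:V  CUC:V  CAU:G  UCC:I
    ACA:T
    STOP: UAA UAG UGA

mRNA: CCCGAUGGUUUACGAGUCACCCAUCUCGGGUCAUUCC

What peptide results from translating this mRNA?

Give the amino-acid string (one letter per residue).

start AUG at pos 4
pos 4: AUG -> L; peptide=L
pos 7: GUU -> H; peptide=LH
pos 10: UAC -> S; peptide=LHS
pos 13: GAG -> A; peptide=LHSA
pos 16: UCA -> I; peptide=LHSAI
pos 19: CCC -> A; peptide=LHSAIA
pos 22: AUC -> T; peptide=LHSAIAT
pos 25: UCG -> S; peptide=LHSAIATS
pos 28: GGU -> Y; peptide=LHSAIATSY
pos 31: CAU -> G; peptide=LHSAIATSYG
pos 34: UCC -> I; peptide=LHSAIATSYGI
pos 37: only 0 nt remain (<3), stop (end of mRNA)

Answer: LHSAIATSYGI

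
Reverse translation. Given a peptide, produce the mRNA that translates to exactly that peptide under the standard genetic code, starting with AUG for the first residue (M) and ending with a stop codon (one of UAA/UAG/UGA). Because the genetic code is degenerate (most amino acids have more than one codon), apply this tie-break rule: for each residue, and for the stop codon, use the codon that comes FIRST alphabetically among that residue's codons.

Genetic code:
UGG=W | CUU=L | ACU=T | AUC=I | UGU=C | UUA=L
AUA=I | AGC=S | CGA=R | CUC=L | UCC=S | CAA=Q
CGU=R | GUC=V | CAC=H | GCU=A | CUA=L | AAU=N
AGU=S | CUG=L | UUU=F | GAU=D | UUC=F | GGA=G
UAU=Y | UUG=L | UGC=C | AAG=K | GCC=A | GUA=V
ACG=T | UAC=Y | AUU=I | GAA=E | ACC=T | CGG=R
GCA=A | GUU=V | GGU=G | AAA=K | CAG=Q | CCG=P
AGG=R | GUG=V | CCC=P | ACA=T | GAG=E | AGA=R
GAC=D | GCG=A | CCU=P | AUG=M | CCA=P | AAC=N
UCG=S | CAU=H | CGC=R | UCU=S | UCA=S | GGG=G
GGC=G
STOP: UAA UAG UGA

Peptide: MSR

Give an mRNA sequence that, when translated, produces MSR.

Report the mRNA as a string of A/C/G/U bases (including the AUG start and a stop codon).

Answer: mRNA: AUGAGCAGAUAA

Derivation:
residue 1: M -> AUG (start codon)
residue 2: S codons sorted = AGC,AGU,UCA,UCC,UCG,UCU -> pick first = AGC
residue 3: R codons sorted = AGA,AGG,CGA,CGC,CGG,CGU -> pick first = AGA
terminator: stop codons sorted = UAA,UAG,UGA -> pick first = UAA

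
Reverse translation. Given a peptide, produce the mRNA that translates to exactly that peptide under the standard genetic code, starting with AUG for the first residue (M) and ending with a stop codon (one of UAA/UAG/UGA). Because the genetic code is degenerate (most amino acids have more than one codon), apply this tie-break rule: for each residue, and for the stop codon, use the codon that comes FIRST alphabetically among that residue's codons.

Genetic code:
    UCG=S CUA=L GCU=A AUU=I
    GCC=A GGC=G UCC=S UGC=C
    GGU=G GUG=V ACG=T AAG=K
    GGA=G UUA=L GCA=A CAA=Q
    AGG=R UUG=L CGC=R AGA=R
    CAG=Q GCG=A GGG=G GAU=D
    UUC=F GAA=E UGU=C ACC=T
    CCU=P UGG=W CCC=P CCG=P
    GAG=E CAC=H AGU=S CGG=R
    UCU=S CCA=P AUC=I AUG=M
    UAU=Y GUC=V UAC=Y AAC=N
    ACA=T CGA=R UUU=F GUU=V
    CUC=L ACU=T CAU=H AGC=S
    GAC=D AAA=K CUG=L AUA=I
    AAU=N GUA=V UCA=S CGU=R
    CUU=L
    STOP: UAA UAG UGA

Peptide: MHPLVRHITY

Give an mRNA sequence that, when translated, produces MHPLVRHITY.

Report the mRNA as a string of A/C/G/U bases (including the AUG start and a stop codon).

residue 1: M -> AUG (start codon)
residue 2: H codons sorted = CAC,CAU -> pick first = CAC
residue 3: P codons sorted = CCA,CCC,CCG,CCU -> pick first = CCA
residue 4: L codons sorted = CUA,CUC,CUG,CUU,UUA,UUG -> pick first = CUA
residue 5: V codons sorted = GUA,GUC,GUG,GUU -> pick first = GUA
residue 6: R codons sorted = AGA,AGG,CGA,CGC,CGG,CGU -> pick first = AGA
residue 7: H codons sorted = CAC,CAU -> pick first = CAC
residue 8: I codons sorted = AUA,AUC,AUU -> pick first = AUA
residue 9: T codons sorted = ACA,ACC,ACG,ACU -> pick first = ACA
residue 10: Y codons sorted = UAC,UAU -> pick first = UAC
terminator: stop codons sorted = UAA,UAG,UGA -> pick first = UAA

Answer: mRNA: AUGCACCCACUAGUAAGACACAUAACAUACUAA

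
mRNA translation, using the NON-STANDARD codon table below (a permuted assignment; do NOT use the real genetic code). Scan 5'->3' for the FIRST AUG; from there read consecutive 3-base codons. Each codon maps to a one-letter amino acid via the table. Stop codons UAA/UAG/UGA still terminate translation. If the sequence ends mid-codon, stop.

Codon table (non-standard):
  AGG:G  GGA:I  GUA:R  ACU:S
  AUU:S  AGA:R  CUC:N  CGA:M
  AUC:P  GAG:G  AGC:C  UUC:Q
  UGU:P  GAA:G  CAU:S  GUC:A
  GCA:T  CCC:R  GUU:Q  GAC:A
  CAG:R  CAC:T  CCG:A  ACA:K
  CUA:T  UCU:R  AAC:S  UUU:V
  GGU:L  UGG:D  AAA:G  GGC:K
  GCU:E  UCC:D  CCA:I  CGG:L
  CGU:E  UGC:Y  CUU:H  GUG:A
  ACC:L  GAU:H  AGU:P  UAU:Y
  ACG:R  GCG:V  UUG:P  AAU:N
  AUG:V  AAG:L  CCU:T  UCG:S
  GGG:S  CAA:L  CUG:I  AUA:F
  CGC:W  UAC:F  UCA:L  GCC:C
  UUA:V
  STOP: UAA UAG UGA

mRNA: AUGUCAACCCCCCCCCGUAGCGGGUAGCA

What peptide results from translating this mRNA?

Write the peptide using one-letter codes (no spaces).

start AUG at pos 0
pos 0: AUG -> V; peptide=V
pos 3: UCA -> L; peptide=VL
pos 6: ACC -> L; peptide=VLL
pos 9: CCC -> R; peptide=VLLR
pos 12: CCC -> R; peptide=VLLRR
pos 15: CGU -> E; peptide=VLLRRE
pos 18: AGC -> C; peptide=VLLRREC
pos 21: GGG -> S; peptide=VLLRRECS
pos 24: UAG -> STOP

Answer: VLLRRECS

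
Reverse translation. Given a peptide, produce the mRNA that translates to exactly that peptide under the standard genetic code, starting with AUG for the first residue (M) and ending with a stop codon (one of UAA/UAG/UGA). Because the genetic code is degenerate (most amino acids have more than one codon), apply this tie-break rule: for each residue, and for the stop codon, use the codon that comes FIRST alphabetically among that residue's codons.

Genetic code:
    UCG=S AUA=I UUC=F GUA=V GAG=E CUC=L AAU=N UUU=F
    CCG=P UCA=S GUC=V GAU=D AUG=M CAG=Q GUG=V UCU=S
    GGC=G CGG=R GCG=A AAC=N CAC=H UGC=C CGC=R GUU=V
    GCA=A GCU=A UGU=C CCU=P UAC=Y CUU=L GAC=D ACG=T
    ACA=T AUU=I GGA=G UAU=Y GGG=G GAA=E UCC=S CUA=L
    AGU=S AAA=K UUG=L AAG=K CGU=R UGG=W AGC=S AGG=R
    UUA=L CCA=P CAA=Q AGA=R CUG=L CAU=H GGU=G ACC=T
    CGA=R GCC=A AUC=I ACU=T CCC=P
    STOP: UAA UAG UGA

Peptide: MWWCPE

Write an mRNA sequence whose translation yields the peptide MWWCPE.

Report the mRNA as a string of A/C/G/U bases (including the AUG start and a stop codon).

Answer: mRNA: AUGUGGUGGUGCCCAGAAUAA

Derivation:
residue 1: M -> AUG (start codon)
residue 2: W -> UGG (only codon)
residue 3: W -> UGG (only codon)
residue 4: C codons sorted = UGC,UGU -> pick first = UGC
residue 5: P codons sorted = CCA,CCC,CCG,CCU -> pick first = CCA
residue 6: E codons sorted = GAA,GAG -> pick first = GAA
terminator: stop codons sorted = UAA,UAG,UGA -> pick first = UAA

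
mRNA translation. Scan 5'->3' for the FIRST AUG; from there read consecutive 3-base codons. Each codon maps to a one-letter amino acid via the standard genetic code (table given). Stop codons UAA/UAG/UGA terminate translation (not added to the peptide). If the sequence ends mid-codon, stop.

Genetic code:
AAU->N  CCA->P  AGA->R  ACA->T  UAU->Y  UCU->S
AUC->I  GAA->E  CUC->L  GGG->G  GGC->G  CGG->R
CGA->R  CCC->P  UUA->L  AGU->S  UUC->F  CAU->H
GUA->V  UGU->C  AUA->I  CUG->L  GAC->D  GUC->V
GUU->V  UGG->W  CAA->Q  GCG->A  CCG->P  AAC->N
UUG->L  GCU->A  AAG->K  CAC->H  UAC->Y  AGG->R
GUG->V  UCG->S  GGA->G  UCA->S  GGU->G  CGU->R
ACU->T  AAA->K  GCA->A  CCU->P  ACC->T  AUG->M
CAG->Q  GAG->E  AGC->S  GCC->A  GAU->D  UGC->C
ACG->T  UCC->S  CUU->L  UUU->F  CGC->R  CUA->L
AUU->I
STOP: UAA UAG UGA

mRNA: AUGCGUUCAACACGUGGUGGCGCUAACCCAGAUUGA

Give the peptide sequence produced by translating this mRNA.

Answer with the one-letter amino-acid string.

start AUG at pos 0
pos 0: AUG -> M; peptide=M
pos 3: CGU -> R; peptide=MR
pos 6: UCA -> S; peptide=MRS
pos 9: ACA -> T; peptide=MRST
pos 12: CGU -> R; peptide=MRSTR
pos 15: GGU -> G; peptide=MRSTRG
pos 18: GGC -> G; peptide=MRSTRGG
pos 21: GCU -> A; peptide=MRSTRGGA
pos 24: AAC -> N; peptide=MRSTRGGAN
pos 27: CCA -> P; peptide=MRSTRGGANP
pos 30: GAU -> D; peptide=MRSTRGGANPD
pos 33: UGA -> STOP

Answer: MRSTRGGANPD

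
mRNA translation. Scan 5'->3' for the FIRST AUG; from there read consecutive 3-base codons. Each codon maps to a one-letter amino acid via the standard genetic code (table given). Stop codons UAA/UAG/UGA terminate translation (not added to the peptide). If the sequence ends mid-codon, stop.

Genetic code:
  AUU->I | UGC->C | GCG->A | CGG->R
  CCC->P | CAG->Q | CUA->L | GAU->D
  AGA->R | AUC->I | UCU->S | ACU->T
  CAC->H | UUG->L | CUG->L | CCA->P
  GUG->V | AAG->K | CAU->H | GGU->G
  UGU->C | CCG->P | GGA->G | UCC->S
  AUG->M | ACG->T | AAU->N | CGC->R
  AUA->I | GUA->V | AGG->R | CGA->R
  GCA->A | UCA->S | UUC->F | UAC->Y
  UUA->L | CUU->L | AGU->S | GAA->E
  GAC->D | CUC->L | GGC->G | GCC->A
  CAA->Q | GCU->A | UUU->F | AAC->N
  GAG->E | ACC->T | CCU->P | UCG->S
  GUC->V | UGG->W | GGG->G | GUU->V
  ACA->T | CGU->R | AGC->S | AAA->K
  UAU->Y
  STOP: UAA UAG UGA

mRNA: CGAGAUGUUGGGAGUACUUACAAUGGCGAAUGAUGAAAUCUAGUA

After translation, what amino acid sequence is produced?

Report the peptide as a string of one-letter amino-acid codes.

Answer: MLGVLTMANDEI

Derivation:
start AUG at pos 4
pos 4: AUG -> M; peptide=M
pos 7: UUG -> L; peptide=ML
pos 10: GGA -> G; peptide=MLG
pos 13: GUA -> V; peptide=MLGV
pos 16: CUU -> L; peptide=MLGVL
pos 19: ACA -> T; peptide=MLGVLT
pos 22: AUG -> M; peptide=MLGVLTM
pos 25: GCG -> A; peptide=MLGVLTMA
pos 28: AAU -> N; peptide=MLGVLTMAN
pos 31: GAU -> D; peptide=MLGVLTMAND
pos 34: GAA -> E; peptide=MLGVLTMANDE
pos 37: AUC -> I; peptide=MLGVLTMANDEI
pos 40: UAG -> STOP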